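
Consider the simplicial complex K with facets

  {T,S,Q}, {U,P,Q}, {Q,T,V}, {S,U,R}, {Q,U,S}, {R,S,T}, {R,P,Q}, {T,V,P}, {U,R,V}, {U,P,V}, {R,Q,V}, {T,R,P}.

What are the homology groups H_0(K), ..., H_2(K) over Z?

H_0 = Z,  H_1 = Z/2Z,  H_2 = 0.

Fix the vertex order P < Q < R < S < T < U < V and write every simplex with vertices in increasing order. Then dim K = 2 and the simplices of K are:

  0-simplices (7): P, Q, R, S, T, U, V
  1-simplices (18): PQ, PR, PT, PU, PV, QR, QS, QT, QU, QV, RS, RT, RU, RV, ST, SU, TV, UV
  2-simplices (12): PQR, PQU, PRT, PTV, PUV, QRV, QST, QSU, QTV, RST, RSU, RUV

giving chain groups C_0 ≅ Z^7, C_1 ≅ Z^18, C_2 ≅ Z^12.

The boundary map ∂_1: C_1 → C_0 sends each edge [p,q] (with p < q) to q − p.
The resulting 7×18 matrix has rank 6, and its Smith normal form has invariant factors (1,1,1,1,1,1).

Boundary ∂_2: C_2 → C_1 acts by ∂[p,q,r] = [q,r] − [p,r] + [p,q]. For instance
  ∂PQR = QR − PR + PQ,
  ∂PTV = TV − PV + PT.
This gives a 18×12 integer matrix of rank 12; reducing to Smith normal form yields diagonal entries (1,1,1,1,1,1,1,1,1,1,1,2).

From H_k ≅ ker(∂_k) / im(∂_{k+1}) we obtain:

  H_0: rank C_0 − rank ∂_1 = 7 − 6 = 1, and the invariant factors of ∂_1 are all 1, so H_0 ≅ Z.
  H_1: rank ker ∂_1 − rank ∂_2 = (18 − 6) − 12 = 0, and ∂_2 has invariant factor 2 > 1, so H_1 ≅ Z/2Z.
  H_2: rank ker ∂_2 − rank ∂_3 = (12 − 12) − 0 = 0, and there is no ∂_3, so H_2 ≅ 0.

As a check, the Euler characteristic is 7 − 18 + 12 = 1, which agrees with 1 − 0 + 0 = 1.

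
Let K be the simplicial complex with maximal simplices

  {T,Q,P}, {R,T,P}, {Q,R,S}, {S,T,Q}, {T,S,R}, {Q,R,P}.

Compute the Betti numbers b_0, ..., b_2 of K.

Order the vertices as P < Q < R < S < T. Listing each simplex with vertices in this order, K has dimension 2 with simplices:

  0-simplices (5): P, Q, R, S, T
  1-simplices (9): PQ, PR, PT, QR, QS, QT, RS, RT, ST
  2-simplices (6): PQR, PQT, PRT, QRS, QST, RST

giving chain groups C_0 ≅ Z^5, C_1 ≅ Z^9, C_2 ≅ Z^6.

The boundary map ∂_1: C_1 → C_0 is given by ∂[p,q] = [q] − [p].
As a 5×9 matrix over Z this has rank 4, with invariant factors (1,1,1,1).

∂_2: C_2 → C_1 acts by ∂[p,q,r] = [q,r] − [p,r] + [p,q]. For instance
  ∂PRT = RT − PT + PR,
  ∂PQT = QT − PT + PQ.
The resulting 9×6 matrix has rank 5, and its Smith normal form has invariant factors (1,1,1,1,1).

Now H_k = ker ∂_k / im ∂_{k+1}, so:

  H_0: rank C_0 − rank ∂_1 = 5 − 4 = 1, and the invariant factors of ∂_1 are all 1, so H_0 = Z.
  H_1: rank ker ∂_1 − rank ∂_2 = (9 − 4) − 5 = 0, and the invariant factors of ∂_2 are all 1, so H_1 = 0.
  H_2: rank ker ∂_2 − rank ∂_3 = (6 − 5) − 0 = 1, and there is no ∂_3, so H_2 = Z.

Hence the Betti numbers are b_0 = 1, b_1 = 0, b_2 = 1.

b_0 = 1, b_1 = 0, b_2 = 1.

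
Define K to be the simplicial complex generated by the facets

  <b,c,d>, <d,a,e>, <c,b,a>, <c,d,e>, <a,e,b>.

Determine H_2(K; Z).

H_2 ≅ 0.

We work with the vertex ordering a < b < c < d < e. The simplices of K, each written with vertices in increasing order, are:

  0-simplices (5): a, b, c, d, e
  1-simplices (10): ab, ac, ad, ae, bc, bd, be, cd, ce, de
  2-simplices (5): abc, abe, ade, bcd, cde

giving chain groups C_0 ≅ Z^5, C_1 ≅ Z^10, C_2 ≅ Z^5.

The boundary map ∂_1: C_1 → C_0 is given by ∂[p,q] = [q] − [p].
The resulting 5×10 matrix has rank 4, and its Smith normal form has invariant factors (1,1,1,1).

Boundary ∂_2: C_2 → C_1 acts by ∂[p,q,r] = [q,r] − [p,r] + [p,q]. For instance
  ∂cde = de − ce + cd,
  ∂ade = de − ae + ad.
This gives a 10×5 integer matrix of rank 5; reducing to Smith normal form yields diagonal entries (1,1,1,1,1).

Now H_k = ker ∂_k / im ∂_{k+1}, so:

  H_2: rank ker ∂_2 − rank ∂_3 = (5 − 5) − 0 = 0, and there is no ∂_3, so H_2 = 0.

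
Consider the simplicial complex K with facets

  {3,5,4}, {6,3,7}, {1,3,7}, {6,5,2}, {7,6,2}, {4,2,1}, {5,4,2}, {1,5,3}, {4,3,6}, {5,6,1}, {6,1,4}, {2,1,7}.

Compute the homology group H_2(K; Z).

H_2 ≅ 0.

Order the vertices as 1 < 2 < 3 < 4 < 5 < 6 < 7. Listing each simplex with vertices in this order, K has dimension 2 with simplices:

  0-simplices (7): [1], [2], [3], [4], [5], [6], [7]
  1-simplices (18): [1,2], [1,3], [1,4], [1,5], [1,6], [1,7], [2,4], [2,5], [2,6], [2,7], [3,4], [3,5], [3,6], [3,7], [4,5], [4,6], [5,6], [6,7]
  2-simplices (12): [1,2,4], [1,2,7], [1,3,5], [1,3,7], [1,4,6], [1,5,6], [2,4,5], [2,5,6], [2,6,7], [3,4,5], [3,4,6], [3,6,7]

so the chain groups are C_0 ≅ Z^7, C_1 ≅ Z^18, C_2 ≅ Z^12.

∂_1: C_1 → C_0 is given by ∂[p,q] = [q] − [p].
The resulting 7×18 matrix has rank 6, and its Smith normal form has invariant factors (1,1,1,1,1,1).

∂_2: C_2 → C_1 maps a triangle to the signed sum of its edges. For instance
  ∂[1,2,4] = [2,4] − [1,4] + [1,2],
  ∂[2,4,5] = [4,5] − [2,5] + [2,4].
This gives a 18×12 integer matrix of rank 12; reducing to Smith normal form yields diagonal entries (1,1,1,1,1,1,1,1,1,1,1,2).

Computing H_k = (kernel of ∂_k) / (image of ∂_{k+1}):

  H_2: rank ker ∂_2 − rank ∂_3 = (12 − 12) − 0 = 0, and there is no ∂_3, so H_2 = 0.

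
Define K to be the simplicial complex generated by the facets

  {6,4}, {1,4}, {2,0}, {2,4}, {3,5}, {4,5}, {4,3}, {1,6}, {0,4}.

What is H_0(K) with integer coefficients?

H_0 = Z.

K has 7 vertices, 9 edges.
rank ∂_0 = 0, rank ∂_1 = 6 ⇒ b_0 = 7 − 0 − 6 = 1; all invariant factors of ∂_1 are 1 so no torsion. So H_0 = Z.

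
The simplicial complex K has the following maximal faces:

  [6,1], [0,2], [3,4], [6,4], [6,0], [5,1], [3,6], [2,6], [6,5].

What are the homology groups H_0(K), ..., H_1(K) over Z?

H_0 = Z,  H_1 = Z^3.

K has 7 vertices, 9 edges.
rank ∂_0 = 0, rank ∂_1 = 6 ⇒ b_0 = 7 − 0 − 6 = 1; all invariant factors of ∂_1 are 1 so no torsion. So H_0 ≅ Z.
rank ∂_1 = 6, rank ∂_2 = 0 ⇒ b_1 = 9 − 6 − 0 = 3. So H_1 ≅ Z^3.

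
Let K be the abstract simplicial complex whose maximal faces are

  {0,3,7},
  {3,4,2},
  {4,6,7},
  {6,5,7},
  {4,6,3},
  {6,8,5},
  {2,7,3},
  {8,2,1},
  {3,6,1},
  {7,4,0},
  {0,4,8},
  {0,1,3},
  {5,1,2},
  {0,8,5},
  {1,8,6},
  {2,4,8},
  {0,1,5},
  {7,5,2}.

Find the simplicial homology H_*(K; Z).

H_0 ≅ Z,  H_1 ≅ Z ⊕ Z_2,  H_2 = 0.

Order the vertices as 0 < 1 < 2 < 3 < 4 < 5 < 6 < 7 < 8. Listing each simplex with vertices in this order, K has dimension 2 with simplices:

  0-simplices (9): [0], [1], [2], [3], [4], [5], [6], [7], [8]
  1-simplices (27): (27 of them)
  2-simplices (18): [0,1,3], [0,1,5], [0,3,7], [0,4,7], [0,4,8], [0,5,8], [1,2,5], [1,2,8], [1,3,6], [1,6,8], [2,3,4], [2,3,7], [2,4,8], [2,5,7], [3,4,6], [4,6,7], [5,6,7], [5,6,8]

giving chain groups C_0 ≅ Z^9, C_1 ≅ Z^27, C_2 ≅ Z^18.

∂_1: C_1 → C_0 maps an edge to its endpoints' difference, ∂[p,q] = q − p. For instance
  ∂[3,4] = [4] − [3].
The 9×27 boundary matrix has rank 8 and Smith normal form diag(1,1,1,1,1,1,1,1).

∂_2: C_2 → C_1 sends each 2-simplex [p,q,r] to [q,r] − [p,r] + [p,q]. For instance
  ∂[0,1,5] = [1,5] − [0,5] + [0,1],
  ∂[0,1,3] = [1,3] − [0,3] + [0,1].
As a 27×18 matrix over Z this has rank 18, with invariant factors (1,1,1,1,1,1,1,1,1,1,1,1,1,1,1,1,1,2).

From H_k ≅ ker(∂_k) / im(∂_{k+1}) we obtain:

  H_0: rank C_0 − rank ∂_1 = 9 − 8 = 1, and the invariant factors of ∂_1 are all 1, so H_0 = Z.
  H_1: rank ker ∂_1 − rank ∂_2 = (27 − 8) − 18 = 1, and ∂_2 has invariant factor 2 > 1, so H_1 = Z ⊕ Z_2.
  H_2: rank ker ∂_2 − rank ∂_3 = (18 − 18) − 0 = 0, and there is no ∂_3, so H_2 = 0.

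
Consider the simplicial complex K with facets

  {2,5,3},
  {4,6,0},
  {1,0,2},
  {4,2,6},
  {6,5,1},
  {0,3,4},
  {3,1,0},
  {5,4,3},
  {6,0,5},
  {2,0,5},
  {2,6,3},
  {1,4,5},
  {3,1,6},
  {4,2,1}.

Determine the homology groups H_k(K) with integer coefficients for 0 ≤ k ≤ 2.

K has 7 vertices, 21 edges, 14 triangles.
rank ∂_0 = 0, rank ∂_1 = 6 ⇒ b_0 = 7 − 0 − 6 = 1; all invariant factors of ∂_1 are 1 so no torsion. So H_0 = Z.
rank ∂_1 = 6, rank ∂_2 = 13 ⇒ b_1 = 21 − 6 − 13 = 2; all invariant factors of ∂_2 are 1 so no torsion. So H_1 = Z^2.
rank ∂_2 = 13, rank ∂_3 = 0 ⇒ b_2 = 14 − 13 − 0 = 1. So H_2 = Z.

H_0 ≅ Z,  H_1 ≅ Z^2,  H_2 ≅ Z.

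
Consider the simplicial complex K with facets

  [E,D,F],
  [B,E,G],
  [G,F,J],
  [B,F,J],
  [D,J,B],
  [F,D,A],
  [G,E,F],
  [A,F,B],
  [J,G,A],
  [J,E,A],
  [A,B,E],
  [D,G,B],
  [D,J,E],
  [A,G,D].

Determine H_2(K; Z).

H_2 = Z.

We work with the vertex ordering A < B < D < E < F < G < J. The simplices of K, each written with vertices in increasing order, are:

  0-simplices (7): A, B, D, E, F, G, J
  1-simplices (21): AB, AD, AE, AF, AG, AJ, BD, BE, BF, BG, BJ, DE, DF, DG, DJ, EF, EG, EJ, FG, FJ, GJ
  2-simplices (14): ABE, ABF, ADF, ADG, AEJ, AGJ, BDG, BDJ, BEG, BFJ, DEF, DEJ, EFG, FGJ

giving chain groups C_0 ≅ Z^7, C_1 ≅ Z^21, C_2 ≅ Z^14.

∂_1: C_1 → C_0 sends each edge [p,q] (with p < q) to q − p.
The resulting 7×21 matrix has rank 6, and its Smith normal form has invariant factors (1,1,1,1,1,1).

Boundary ∂_2: C_2 → C_1 sends each 2-simplex [p,q,r] to [q,r] − [p,r] + [p,q]. For instance
  ∂BFJ = FJ − BJ + BF,
  ∂DEJ = EJ − DJ + DE.
As a 21×14 matrix over Z this has rank 13, with invariant factors (1,1,1,1,1,1,1,1,1,1,1,1,1).

Now H_k = ker ∂_k / im ∂_{k+1}, so:

  H_2: rank ker ∂_2 − rank ∂_3 = (14 − 13) − 0 = 1, and there is no ∂_3, so H_2 ≅ Z.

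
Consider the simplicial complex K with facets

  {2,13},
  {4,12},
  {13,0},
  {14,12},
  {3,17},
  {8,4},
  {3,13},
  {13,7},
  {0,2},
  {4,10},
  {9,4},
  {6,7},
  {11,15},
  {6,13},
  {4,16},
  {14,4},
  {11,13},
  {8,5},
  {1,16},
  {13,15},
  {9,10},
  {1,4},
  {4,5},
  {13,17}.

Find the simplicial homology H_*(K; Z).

Order the vertices as 0 < 1 < 2 < 3 < 4 < 5 < 6 < 7 < 8 < 9 < 10 < 11 < 12 < 13 < 14 < 15 < 16 < 17. Listing each simplex with vertices in this order, K has dimension 1 with simplices:

  0-simplices (18): [0], [1], [2], [3], [4], [5], [6], [7], [8], [9], [10], [11], [12], [13], [14], [15], [16], [17]
  1-simplices (24): (24 of them)

giving chain groups C_0 ≅ Z^18, C_1 ≅ Z^24.

Boundary ∂_1: C_1 → C_0 maps an edge to its endpoints' difference, ∂[p,q] = q − p. For instance
  ∂[7,13] = [13] − [7].
The resulting 18×24 matrix has rank 16, and its Smith normal form has invariant factors (1,1,1,1,1,1,1,1,1,1,1,1,1,1,1,1).

From H_k ≅ ker(∂_k) / im(∂_{k+1}) we obtain:

  H_0: rank C_0 − rank ∂_1 = 18 − 16 = 2, and the invariant factors of ∂_1 are all 1, so H_0 ≅ Z^2.
  H_1: rank ker ∂_1 − rank ∂_2 = (24 − 16) − 0 = 8, and there is no ∂_2, so H_1 ≅ Z^8.

H_0 = Z^2,  H_1 = Z^8.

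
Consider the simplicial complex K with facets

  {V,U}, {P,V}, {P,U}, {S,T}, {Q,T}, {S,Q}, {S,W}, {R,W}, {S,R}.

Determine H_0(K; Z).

H_0 = Z^2.

We work with the vertex ordering P < Q < R < S < T < U < V < W. The simplices of K, each written with vertices in increasing order, are:

  0-simplices (8): P, Q, R, S, T, U, V, W
  1-simplices (9): PU, PV, QS, QT, RS, RW, ST, SW, UV

Hence C_0 ≅ Z^8, C_1 ≅ Z^9.

Boundary ∂_1: C_1 → C_0 is given by ∂[p,q] = [q] − [p]. For instance
  ∂PU = U − P.
This gives a 8×9 integer matrix of rank 6; reducing to Smith normal form yields diagonal entries (1,1,1,1,1,1).

Computing H_k = (kernel of ∂_k) / (image of ∂_{k+1}):

  H_0: rank C_0 − rank ∂_1 = 8 − 6 = 2, and the invariant factors of ∂_1 are all 1, so H_0 = Z^2.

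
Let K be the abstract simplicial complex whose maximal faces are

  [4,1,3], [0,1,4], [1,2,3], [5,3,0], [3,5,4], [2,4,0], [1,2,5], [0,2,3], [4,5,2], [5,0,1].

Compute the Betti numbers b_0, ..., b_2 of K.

b_0 = 1, b_1 = 0, b_2 = 0.

K has 6 vertices, 15 edges, 10 triangles.
rank ∂_0 = 0, rank ∂_1 = 5 ⇒ b_0 = 6 − 0 − 5 = 1; all invariant factors of ∂_1 are 1 so no torsion. So H_0 ≅ Z.
rank ∂_1 = 5, rank ∂_2 = 10 ⇒ b_1 = 15 − 5 − 10 = 0; ∂_2 has invariant factor(s) [2] giving torsion. So H_1 ≅ Z_2.
rank ∂_2 = 10, rank ∂_3 = 0 ⇒ b_2 = 10 − 10 − 0 = 0. So H_2 ≅ 0.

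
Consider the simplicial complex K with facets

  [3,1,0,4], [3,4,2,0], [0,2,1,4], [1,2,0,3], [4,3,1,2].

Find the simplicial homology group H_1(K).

H_1 ≅ 0.

Order the vertices as 0 < 1 < 2 < 3 < 4. Listing each simplex with vertices in this order, K has dimension 3 with simplices:

  0-simplices (5): [0], [1], [2], [3], [4]
  1-simplices (10): [0,1], [0,2], [0,3], [0,4], [1,2], [1,3], [1,4], [2,3], [2,4], [3,4]
  2-simplices (10): [0,1,2], [0,1,3], [0,1,4], [0,2,3], [0,2,4], [0,3,4], [1,2,3], [1,2,4], [1,3,4], [2,3,4]
  3-simplices (5): [0,1,2,3], [0,1,2,4], [0,1,3,4], [0,2,3,4], [1,2,3,4]

giving chain groups C_0 ≅ Z^5, C_1 ≅ Z^10, C_2 ≅ Z^10, C_3 ≅ Z^5.

Boundary ∂_1: C_1 → C_0 maps an edge to its endpoints' difference, ∂[p,q] = q − p. For instance
  ∂[3,4] = [4] − [3].
As a 5×10 matrix over Z this has rank 4, with invariant factors (1,1,1,1).

Boundary ∂_2: C_2 → C_1 sends each 2-simplex [p,q,r] to [q,r] − [p,r] + [p,q]. For instance
  ∂[1,3,4] = [3,4] − [1,4] + [1,3],
  ∂[1,2,4] = [2,4] − [1,4] + [1,2].
As a 10×10 matrix over Z this has rank 6, with invariant factors (1,1,1,1,1,1).

Boundary ∂_3: C_3 → C_2 sends each 3-simplex σ to the alternating sum Σ_i (−1)^i (σ with its i-th vertex removed). For instance
  ∂[0,1,2,4] = [1,2,4] − [0,2,4] + [0,1,4] − [0,1,2],
  ∂[0,2,3,4] = [2,3,4] − [0,3,4] + [0,2,4] − [0,2,3].
As a 10×5 matrix over Z this has rank 4, with invariant factors (1,1,1,1).

Now H_k = ker ∂_k / im ∂_{k+1}, so:

  H_1: rank ker ∂_1 − rank ∂_2 = (10 − 4) − 6 = 0, and the invariant factors of ∂_2 are all 1, so H_1 ≅ 0.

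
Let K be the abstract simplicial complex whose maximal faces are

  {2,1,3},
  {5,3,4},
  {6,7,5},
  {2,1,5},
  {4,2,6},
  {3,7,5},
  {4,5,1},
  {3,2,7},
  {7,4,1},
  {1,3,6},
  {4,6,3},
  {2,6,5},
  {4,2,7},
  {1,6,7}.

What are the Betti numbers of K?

b_0 = 1, b_1 = 2, b_2 = 1.

K has 7 vertices, 21 edges, 14 triangles.
rank ∂_0 = 0, rank ∂_1 = 6 ⇒ b_0 = 7 − 0 − 6 = 1; all invariant factors of ∂_1 are 1 so no torsion. So H_0 = Z.
rank ∂_1 = 6, rank ∂_2 = 13 ⇒ b_1 = 21 − 6 − 13 = 2; all invariant factors of ∂_2 are 1 so no torsion. So H_1 = Z^2.
rank ∂_2 = 13, rank ∂_3 = 0 ⇒ b_2 = 14 − 13 − 0 = 1. So H_2 = Z.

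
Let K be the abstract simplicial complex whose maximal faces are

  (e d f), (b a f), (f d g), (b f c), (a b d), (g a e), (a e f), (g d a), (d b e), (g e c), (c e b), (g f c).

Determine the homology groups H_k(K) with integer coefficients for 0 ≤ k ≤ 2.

We work with the vertex ordering a < b < c < d < e < f < g. The simplices of K, each written with vertices in increasing order, are:

  0-simplices (7): a, b, c, d, e, f, g
  1-simplices (18): ab, ad, ae, af, ag, bc, bd, be, bf, ce, cf, cg, de, df, dg, ef, eg, fg
  2-simplices (12): abd, abf, adg, aef, aeg, bce, bcf, bde, ceg, cfg, def, dfg

giving chain groups C_0 ≅ Z^7, C_1 ≅ Z^18, C_2 ≅ Z^12.

Boundary ∂_1: C_1 → C_0 is given by ∂[p,q] = [q] − [p]. For instance
  ∂af = f − a.
The resulting 7×18 matrix has rank 6, and its Smith normal form has invariant factors (1,1,1,1,1,1).

∂_2: C_2 → C_1 acts by ∂[p,q,r] = [q,r] − [p,r] + [p,q]. For instance
  ∂bde = de − be + bd,
  ∂def = ef − df + de.
This gives a 18×12 integer matrix of rank 12; reducing to Smith normal form yields diagonal entries (1,1,1,1,1,1,1,1,1,1,1,2).

Reading off H_k = ker ∂_k / im ∂_{k+1}:

  H_0: rank C_0 − rank ∂_1 = 7 − 6 = 1, and the invariant factors of ∂_1 are all 1, so H_0 = Z.
  H_1: rank ker ∂_1 − rank ∂_2 = (18 − 6) − 12 = 0, and ∂_2 has invariant factor 2 > 1, so H_1 = Z/2.
  H_2: rank ker ∂_2 − rank ∂_3 = (12 − 12) − 0 = 0, and there is no ∂_3, so H_2 = 0.

As a check, the Euler characteristic is 7 − 18 + 12 = 1, which agrees with 1 − 0 + 0 = 1.

H_0 = Z,  H_1 = Z/2,  H_2 = 0.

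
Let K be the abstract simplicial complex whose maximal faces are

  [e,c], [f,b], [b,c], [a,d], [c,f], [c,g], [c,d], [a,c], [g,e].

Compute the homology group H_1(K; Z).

Take the total order a < b < c < d < e < f < g on the vertex set. Then K (dimension 1) consists of the simplices:

  0-simplices (7): a, b, c, d, e, f, g
  1-simplices (9): ac, ad, bc, bf, cd, ce, cf, cg, eg

so the chain groups are C_0 ≅ Z^7, C_1 ≅ Z^9.

Boundary ∂_1: C_1 → C_0 maps an edge to its endpoints' difference, ∂[p,q] = q − p. For instance
  ∂eg = g − e.
The 7×9 boundary matrix has rank 6 and Smith normal form diag(1,1,1,1,1,1).

Reading off H_k = ker ∂_k / im ∂_{k+1}:

  H_1: rank ker ∂_1 − rank ∂_2 = (9 − 6) − 0 = 3, and there is no ∂_2, so H_1 ≅ Z^3.

H_1 = Z^3.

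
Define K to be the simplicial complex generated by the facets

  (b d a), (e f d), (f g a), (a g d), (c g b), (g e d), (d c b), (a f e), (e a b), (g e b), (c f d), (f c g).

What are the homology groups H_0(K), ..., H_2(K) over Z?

Order the vertices as a < b < c < d < e < f < g. Listing each simplex with vertices in this order, K has dimension 2 with simplices:

  0-simplices (7): a, b, c, d, e, f, g
  1-simplices (18): ab, ad, ae, af, ag, bc, bd, be, bg, cd, cf, cg, de, df, dg, ef, eg, fg
  2-simplices (12): abd, abe, adg, aef, afg, bcd, bcg, beg, cdf, cfg, def, deg

Hence C_0 ≅ Z^7, C_1 ≅ Z^18, C_2 ≅ Z^12.

∂_1: C_1 → C_0 sends each edge [p,q] (with p < q) to q − p. For instance
  ∂ef = f − e.
As a 7×18 matrix over Z this has rank 6, with invariant factors (1,1,1,1,1,1).

The boundary map ∂_2: C_2 → C_1 acts by ∂[p,q,r] = [q,r] − [p,r] + [p,q]. For instance
  ∂bcg = cg − bg + bc,
  ∂abd = bd − ad + ab.
The resulting 18×12 matrix has rank 12, and its Smith normal form has invariant factors (1,1,1,1,1,1,1,1,1,1,1,2).

Reading off H_k = ker ∂_k / im ∂_{k+1}:

  H_0: rank C_0 − rank ∂_1 = 7 − 6 = 1, and the invariant factors of ∂_1 are all 1, so H_0 ≅ Z.
  H_1: rank ker ∂_1 − rank ∂_2 = (18 − 6) − 12 = 0, and ∂_2 has invariant factor 2 > 1, so H_1 ≅ Z/2.
  H_2: rank ker ∂_2 − rank ∂_3 = (12 − 12) − 0 = 0, and there is no ∂_3, so H_2 ≅ 0.

As a check, the Euler characteristic is 7 − 18 + 12 = 1, which agrees with 1 − 0 + 0 = 1.
(K is a triangulation of the real projective plane RP^2.)

H_0 ≅ Z,  H_1 ≅ Z/2,  H_2 = 0.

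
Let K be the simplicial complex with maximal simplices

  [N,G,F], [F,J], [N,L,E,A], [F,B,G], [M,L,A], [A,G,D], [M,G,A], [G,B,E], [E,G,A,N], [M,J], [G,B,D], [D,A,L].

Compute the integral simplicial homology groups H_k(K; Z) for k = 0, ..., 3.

H_0 = Z,  H_1 = Z,  H_2 = 0,  H_3 = 0.

We work with the vertex ordering A < B < D < E < F < G < J < L < M < N. The simplices of K, each written with vertices in increasing order, are:

  0-simplices (10): A, B, D, E, F, G, J, L, M, N
  1-simplices (23): AD, AE, AG, AL, AM, AN, BD, BE, BF, BG, DG, DL, EG, EL, EN, FG, FJ, FN, GM, GN, JM, LM, LN
  2-simplices (15): ADG, ADL, AEG, AEL, AEN, AGM, AGN, ALM, ALN, BDG, BEG, BFG, EGN, ELN, FGN
  3-simplices (2): AEGN, AELN

giving chain groups C_0 ≅ Z^10, C_1 ≅ Z^23, C_2 ≅ Z^15, C_3 ≅ Z^2.

Boundary ∂_1: C_1 → C_0 maps an edge to its endpoints' difference, ∂[p,q] = q − p.
The resulting 10×23 matrix has rank 9, and its Smith normal form has invariant factors (1,1,1,1,1,1,1,1,1).

The boundary map ∂_2: C_2 → C_1 acts by ∂[p,q,r] = [q,r] − [p,r] + [p,q]. For instance
  ∂AEN = EN − AN + AE,
  ∂AGN = GN − AN + AG.
The 23×15 boundary matrix has rank 13 and Smith normal form diag(1,1,1,1,1,1,1,1,1,1,1,1,1).

The boundary map ∂_3: C_3 → C_2 sends each 3-simplex σ to the alternating sum Σ_i (−1)^i (σ with its i-th vertex removed). For instance
  ∂AEGN = EGN − AGN + AEN − AEG,
  ∂AELN = ELN − ALN + AEN − AEL.
The 15×2 boundary matrix has rank 2 and Smith normal form diag(1,1).

From H_k ≅ ker(∂_k) / im(∂_{k+1}) we obtain:

  H_0: rank C_0 − rank ∂_1 = 10 − 9 = 1, and the invariant factors of ∂_1 are all 1, so H_0 ≅ Z.
  H_1: rank ker ∂_1 − rank ∂_2 = (23 − 9) − 13 = 1, and the invariant factors of ∂_2 are all 1, so H_1 ≅ Z.
  H_2: rank ker ∂_2 − rank ∂_3 = (15 − 13) − 2 = 0, and the invariant factors of ∂_3 are all 1, so H_2 ≅ 0.
  H_3: rank ker ∂_3 − rank ∂_4 = (2 − 2) − 0 = 0, and there is no ∂_4, so H_3 ≅ 0.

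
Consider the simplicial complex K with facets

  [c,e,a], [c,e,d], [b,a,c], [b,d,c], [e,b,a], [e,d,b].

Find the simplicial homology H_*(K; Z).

Fix the vertex order a < b < c < d < e and write every simplex with vertices in increasing order. Then dim K = 2 and the simplices of K are:

  0-simplices (5): a, b, c, d, e
  1-simplices (9): ab, ac, ae, bc, bd, be, cd, ce, de
  2-simplices (6): abc, abe, ace, bcd, bde, cde

so the chain groups are C_0 ≅ Z^5, C_1 ≅ Z^9, C_2 ≅ Z^6.

The boundary map ∂_1: C_1 → C_0 maps an edge to its endpoints' difference, ∂[p,q] = q − p. For instance
  ∂ce = e − c.
The resulting 5×9 matrix has rank 4, and its Smith normal form has invariant factors (1,1,1,1).

Boundary ∂_2: C_2 → C_1 maps a triangle to the signed sum of its edges. For instance
  ∂bde = de − be + bd,
  ∂cde = de − ce + cd.
As a 9×6 matrix over Z this has rank 5, with invariant factors (1,1,1,1,1).

Reading off H_k = ker ∂_k / im ∂_{k+1}:

  H_0: rank C_0 − rank ∂_1 = 5 − 4 = 1, and the invariant factors of ∂_1 are all 1, so H_0 = Z.
  H_1: rank ker ∂_1 − rank ∂_2 = (9 − 4) − 5 = 0, and the invariant factors of ∂_2 are all 1, so H_1 = 0.
  H_2: rank ker ∂_2 − rank ∂_3 = (6 − 5) − 0 = 1, and there is no ∂_3, so H_2 = Z.

(K is a triangulation of the 2-sphere S^2.)

H_0 = Z,  H_1 = 0,  H_2 = Z.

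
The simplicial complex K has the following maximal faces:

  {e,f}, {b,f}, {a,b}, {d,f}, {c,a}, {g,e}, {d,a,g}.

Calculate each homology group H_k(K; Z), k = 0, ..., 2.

Order the vertices as a < b < c < d < e < f < g. Listing each simplex with vertices in this order, K has dimension 2 with simplices:

  0-simplices (7): a, b, c, d, e, f, g
  1-simplices (9): ab, ac, ad, ag, bf, df, dg, ef, eg
  2-simplices (1): adg

giving chain groups C_0 ≅ Z^7, C_1 ≅ Z^9, C_2 ≅ Z^1.

∂_1: C_1 → C_0 sends each edge [p,q] (with p < q) to q − p.
This gives a 7×9 integer matrix of rank 6; reducing to Smith normal form yields diagonal entries (1,1,1,1,1,1).

The boundary map ∂_2: C_2 → C_1 sends each 2-simplex [p,q,r] to [q,r] − [p,r] + [p,q]. For instance
  ∂adg = dg − ag + ad.
As a 9×1 matrix over Z this has rank 1, with invariant factors (1).

Now H_k = ker ∂_k / im ∂_{k+1}, so:

  H_0: rank C_0 − rank ∂_1 = 7 − 6 = 1, and the invariant factors of ∂_1 are all 1, so H_0 = Z.
  H_1: rank ker ∂_1 − rank ∂_2 = (9 − 6) − 1 = 2, and the invariant factors of ∂_2 are all 1, so H_1 = Z^2.
  H_2: rank ker ∂_2 − rank ∂_3 = (1 − 1) − 0 = 0, and there is no ∂_3, so H_2 = 0.

As a check, the Euler characteristic is 7 − 9 + 1 = -1, which agrees with 1 − 2 + 0 = -1.

H_0 ≅ Z,  H_1 ≅ Z^2,  H_2 = 0.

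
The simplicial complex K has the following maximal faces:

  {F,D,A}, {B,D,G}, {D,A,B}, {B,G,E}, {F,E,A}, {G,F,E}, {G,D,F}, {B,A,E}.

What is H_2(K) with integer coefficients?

Order the vertices as A < B < D < E < F < G. Listing each simplex with vertices in this order, K has dimension 2 with simplices:

  0-simplices (6): A, B, D, E, F, G
  1-simplices (12): AB, AD, AE, AF, BD, BE, BG, DF, DG, EF, EG, FG
  2-simplices (8): ABD, ABE, ADF, AEF, BDG, BEG, DFG, EFG

Hence C_0 ≅ Z^6, C_1 ≅ Z^12, C_2 ≅ Z^8.

The boundary map ∂_1: C_1 → C_0 is given by ∂[p,q] = [q] − [p].
This gives a 6×12 integer matrix of rank 5; reducing to Smith normal form yields diagonal entries (1,1,1,1,1).

∂_2: C_2 → C_1 sends each 2-simplex [p,q,r] to [q,r] − [p,r] + [p,q]. For instance
  ∂BEG = EG − BG + BE,
  ∂BDG = DG − BG + BD.
As a 12×8 matrix over Z this has rank 7, with invariant factors (1,1,1,1,1,1,1).

From H_k ≅ ker(∂_k) / im(∂_{k+1}) we obtain:

  H_2: rank ker ∂_2 − rank ∂_3 = (8 − 7) − 0 = 1, and there is no ∂_3, so H_2 ≅ Z.

H_2 ≅ Z.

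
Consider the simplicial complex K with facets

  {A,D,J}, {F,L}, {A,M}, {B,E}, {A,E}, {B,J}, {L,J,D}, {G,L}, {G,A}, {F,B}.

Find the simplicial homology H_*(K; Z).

H_0 = Z,  H_1 = Z^3,  H_2 = 0.

Order the vertices as A < B < D < E < F < G < J < L < M. Listing each simplex with vertices in this order, K has dimension 2 with simplices:

  0-simplices (9): A, B, D, E, F, G, J, L, M
  1-simplices (13): AD, AE, AG, AJ, AM, BE, BF, BJ, DJ, DL, FL, GL, JL
  2-simplices (2): ADJ, DJL

giving chain groups C_0 ≅ Z^9, C_1 ≅ Z^13, C_2 ≅ Z^2.

∂_1: C_1 → C_0 is given by ∂[p,q] = [q] − [p].
The resulting 9×13 matrix has rank 8, and its Smith normal form has invariant factors (1,1,1,1,1,1,1,1).

∂_2: C_2 → C_1 sends each 2-simplex [p,q,r] to [q,r] − [p,r] + [p,q]. For instance
  ∂ADJ = DJ − AJ + AD,
  ∂DJL = JL − DL + DJ.
The resulting 13×2 matrix has rank 2, and its Smith normal form has invariant factors (1,1).

Now H_k = ker ∂_k / im ∂_{k+1}, so:

  H_0: rank C_0 − rank ∂_1 = 9 − 8 = 1, and the invariant factors of ∂_1 are all 1, so H_0 ≅ Z.
  H_1: rank ker ∂_1 − rank ∂_2 = (13 − 8) − 2 = 3, and the invariant factors of ∂_2 are all 1, so H_1 ≅ Z^3.
  H_2: rank ker ∂_2 − rank ∂_3 = (2 − 2) − 0 = 0, and there is no ∂_3, so H_2 ≅ 0.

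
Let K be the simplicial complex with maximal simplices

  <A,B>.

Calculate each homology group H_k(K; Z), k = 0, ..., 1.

Take the total order A < B on the vertex set. Then K (dimension 1) consists of the simplices:

  0-simplices (2): A, B
  1-simplices (1): AB

so the chain groups are C_0 ≅ Z^2, C_1 ≅ Z^1.

The boundary map ∂_1: C_1 → C_0 is given by ∂[p,q] = [q] − [p]. For instance
  ∂AB = B − A.
The resulting 2×1 matrix has rank 1, and its Smith normal form has invariant factors (1).

Reading off H_k = ker ∂_k / im ∂_{k+1}:

  H_0: rank C_0 − rank ∂_1 = 2 − 1 = 1, and the invariant factors of ∂_1 are all 1, so H_0 ≅ Z.
  H_1: rank ker ∂_1 − rank ∂_2 = (1 − 1) − 0 = 0, and there is no ∂_2, so H_1 ≅ 0.

(K is a triangulation of the 1-simplex.)

H_0 ≅ Z,  H_1 = 0.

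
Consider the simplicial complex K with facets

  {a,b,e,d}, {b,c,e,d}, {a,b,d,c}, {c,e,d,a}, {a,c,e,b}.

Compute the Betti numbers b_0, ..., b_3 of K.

b_0 = 1, b_1 = 0, b_2 = 0, b_3 = 1.

Take the total order a < b < c < d < e on the vertex set. Then K (dimension 3) consists of the simplices:

  0-simplices (5): a, b, c, d, e
  1-simplices (10): ab, ac, ad, ae, bc, bd, be, cd, ce, de
  2-simplices (10): abc, abd, abe, acd, ace, ade, bcd, bce, bde, cde
  3-simplices (5): abcd, abce, abde, acde, bcde

Hence C_0 ≅ Z^5, C_1 ≅ Z^10, C_2 ≅ Z^10, C_3 ≅ Z^5.

∂_1: C_1 → C_0 maps an edge to its endpoints' difference, ∂[p,q] = q − p. For instance
  ∂cd = d − c.
The resulting 5×10 matrix has rank 4, and its Smith normal form has invariant factors (1,1,1,1).

∂_2: C_2 → C_1 sends each 2-simplex [p,q,r] to [q,r] − [p,r] + [p,q]. For instance
  ∂abd = bd − ad + ab,
  ∂abe = be − ae + ab.
The resulting 10×10 matrix has rank 6, and its Smith normal form has invariant factors (1,1,1,1,1,1).

The boundary map ∂_3: C_3 → C_2 sends each 3-simplex σ to the alternating sum Σ_i (−1)^i (σ with its i-th vertex removed). For instance
  ∂abce = bce − ace + abe − abc,
  ∂bcde = cde − bde + bce − bcd.
The resulting 10×5 matrix has rank 4, and its Smith normal form has invariant factors (1,1,1,1).

From H_k ≅ ker(∂_k) / im(∂_{k+1}) we obtain:

  H_0: rank C_0 − rank ∂_1 = 5 − 4 = 1, and the invariant factors of ∂_1 are all 1, so H_0 ≅ Z.
  H_1: rank ker ∂_1 − rank ∂_2 = (10 − 4) − 6 = 0, and the invariant factors of ∂_2 are all 1, so H_1 ≅ 0.
  H_2: rank ker ∂_2 − rank ∂_3 = (10 − 6) − 4 = 0, and the invariant factors of ∂_3 are all 1, so H_2 ≅ 0.
  H_3: rank ker ∂_3 − rank ∂_4 = (5 − 4) − 0 = 1, and there is no ∂_4, so H_3 ≅ Z.

Hence the Betti numbers are b_0 = 1, b_1 = 0, b_2 = 0, b_3 = 1.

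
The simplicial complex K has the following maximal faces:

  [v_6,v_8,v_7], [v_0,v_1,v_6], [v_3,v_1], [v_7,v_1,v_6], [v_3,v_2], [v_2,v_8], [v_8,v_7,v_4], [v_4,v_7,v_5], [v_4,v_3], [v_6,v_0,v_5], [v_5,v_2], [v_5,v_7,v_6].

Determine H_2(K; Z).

Fix the vertex order v_0 < v_1 < v_2 < v_3 < v_4 < v_5 < v_6 < v_7 < v_8 and write every simplex with vertices in increasing order. Then dim K = 2 and the simplices of K are:

  0-simplices (9): [v_0], [v_1], [v_2], [v_3], [v_4], [v_5], [v_6], [v_7], [v_8]
  1-simplices (18): (18 of them)
  2-simplices (7): [v_0,v_1,v_6], [v_0,v_5,v_6], [v_1,v_6,v_7], [v_4,v_5,v_7], [v_4,v_7,v_8], [v_5,v_6,v_7], [v_6,v_7,v_8]

giving chain groups C_0 ≅ Z^9, C_1 ≅ Z^18, C_2 ≅ Z^7.

Boundary ∂_1: C_1 → C_0 is given by ∂[p,q] = [q] − [p].
As a 9×18 matrix over Z this has rank 8, with invariant factors (1,1,1,1,1,1,1,1).

∂_2: C_2 → C_1 acts by ∂[p,q,r] = [q,r] − [p,r] + [p,q]. For instance
  ∂[v_1,v_6,v_7] = [v_6,v_7] − [v_1,v_7] + [v_1,v_6],
  ∂[v_0,v_1,v_6] = [v_1,v_6] − [v_0,v_6] + [v_0,v_1].
As a 18×7 matrix over Z this has rank 7, with invariant factors (1,1,1,1,1,1,1).

From H_k ≅ ker(∂_k) / im(∂_{k+1}) we obtain:

  H_2: rank ker ∂_2 − rank ∂_3 = (7 − 7) − 0 = 0, and there is no ∂_3, so H_2 = 0.

H_2 = 0.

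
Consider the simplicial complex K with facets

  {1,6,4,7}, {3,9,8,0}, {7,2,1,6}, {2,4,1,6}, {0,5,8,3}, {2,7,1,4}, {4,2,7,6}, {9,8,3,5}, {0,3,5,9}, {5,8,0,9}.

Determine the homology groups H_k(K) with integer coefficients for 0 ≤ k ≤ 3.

H_0 ≅ Z^2,  H_1 = 0,  H_2 = 0,  H_3 ≅ Z^2.

Take the total order 0 < 1 < 2 < 3 < 4 < 5 < 6 < 7 < 8 < 9 on the vertex set. Then K (dimension 3) consists of the simplices:

  0-simplices (10): [0], [1], [2], [3], [4], [5], [6], [7], [8], [9]
  1-simplices (20): [0,3], [0,5], [0,8], [0,9], [1,2], [1,4], [1,6], [1,7], [2,4], [2,6], [2,7], [3,5], [3,8], [3,9], [4,6], [4,7], [5,8], [5,9], [6,7], [8,9]
  2-simplices (20): (20 of them)
  3-simplices (10): [0,3,5,8], [0,3,5,9], [0,3,8,9], [0,5,8,9], [1,2,4,6], [1,2,4,7], [1,2,6,7], [1,4,6,7], [2,4,6,7], [3,5,8,9]

giving chain groups C_0 ≅ Z^10, C_1 ≅ Z^20, C_2 ≅ Z^20, C_3 ≅ Z^10.

The boundary map ∂_1: C_1 → C_0 is given by ∂[p,q] = [q] − [p]. For instance
  ∂[1,7] = [7] − [1].
The 10×20 boundary matrix has rank 8 and Smith normal form diag(1,1,1,1,1,1,1,1).

∂_2: C_2 → C_1 maps a triangle to the signed sum of its edges. For instance
  ∂[0,8,9] = [8,9] − [0,9] + [0,8],
  ∂[1,4,7] = [4,7] − [1,7] + [1,4].
The resulting 20×20 matrix has rank 12, and its Smith normal form has invariant factors (1,1,1,1,1,1,1,1,1,1,1,1).

Boundary ∂_3: C_3 → C_2 sends each 3-simplex σ to the alternating sum Σ_i (−1)^i (σ with its i-th vertex removed). For instance
  ∂[1,2,4,7] = [2,4,7] − [1,4,7] + [1,2,7] − [1,2,4],
  ∂[0,3,8,9] = [3,8,9] − [0,8,9] + [0,3,9] − [0,3,8].
The resulting 20×10 matrix has rank 8, and its Smith normal form has invariant factors (1,1,1,1,1,1,1,1).

Computing H_k = (kernel of ∂_k) / (image of ∂_{k+1}):

  H_0: rank C_0 − rank ∂_1 = 10 − 8 = 2, and the invariant factors of ∂_1 are all 1, so H_0 ≅ Z^2.
  H_1: rank ker ∂_1 − rank ∂_2 = (20 − 8) − 12 = 0, and the invariant factors of ∂_2 are all 1, so H_1 ≅ 0.
  H_2: rank ker ∂_2 − rank ∂_3 = (20 − 12) − 8 = 0, and the invariant factors of ∂_3 are all 1, so H_2 ≅ 0.
  H_3: rank ker ∂_3 − rank ∂_4 = (10 − 8) − 0 = 2, and there is no ∂_4, so H_3 ≅ Z^2.

(K is a triangulation of the disjoint union of the 3-sphere S^3 and the 3-sphere S^3.)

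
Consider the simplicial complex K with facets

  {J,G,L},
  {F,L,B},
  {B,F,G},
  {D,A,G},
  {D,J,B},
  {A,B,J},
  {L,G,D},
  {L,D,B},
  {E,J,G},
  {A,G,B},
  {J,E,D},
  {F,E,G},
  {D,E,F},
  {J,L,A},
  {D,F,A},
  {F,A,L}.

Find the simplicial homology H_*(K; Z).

Take the total order A < B < D < E < F < G < J < L on the vertex set. Then K (dimension 2) consists of the simplices:

  0-simplices (8): A, B, D, E, F, G, J, L
  1-simplices (24): AB, AD, AF, AG, AJ, AL, BD, BF, BG, BJ, BL, DE, DF, DG, DJ, DL, EF, EG, EJ, FG, FL, GJ, GL, JL
  2-simplices (16): ABG, ABJ, ADF, ADG, AFL, AJL, BDJ, BDL, BFG, BFL, DEF, DEJ, DGL, EFG, EGJ, GJL

so the chain groups are C_0 ≅ Z^8, C_1 ≅ Z^24, C_2 ≅ Z^16.

The boundary map ∂_1: C_1 → C_0 sends each edge [p,q] (with p < q) to q − p. For instance
  ∂JL = L − J.
The 8×24 boundary matrix has rank 7 and Smith normal form diag(1,1,1,1,1,1,1).

The boundary map ∂_2: C_2 → C_1 maps a triangle to the signed sum of its edges. For instance
  ∂BDL = DL − BL + BD,
  ∂ADF = DF − AF + AD.
The 24×16 boundary matrix has rank 15 and Smith normal form diag(1,1,1,1,1,1,1,1,1,1,1,1,1,1,1).

Now H_k = ker ∂_k / im ∂_{k+1}, so:

  H_0: rank C_0 − rank ∂_1 = 8 − 7 = 1, and the invariant factors of ∂_1 are all 1, so H_0 ≅ Z.
  H_1: rank ker ∂_1 − rank ∂_2 = (24 − 7) − 15 = 2, and the invariant factors of ∂_2 are all 1, so H_1 ≅ Z^2.
  H_2: rank ker ∂_2 − rank ∂_3 = (16 − 15) − 0 = 1, and there is no ∂_3, so H_2 ≅ Z.

H_0 = Z,  H_1 = Z^2,  H_2 = Z.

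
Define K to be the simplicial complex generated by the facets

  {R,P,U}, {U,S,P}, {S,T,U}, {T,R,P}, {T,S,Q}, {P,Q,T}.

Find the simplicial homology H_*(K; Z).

H_0 ≅ Z,  H_1 ≅ Z,  H_2 = 0.

Take the total order P < Q < R < S < T < U on the vertex set. Then K (dimension 2) consists of the simplices:

  0-simplices (6): P, Q, R, S, T, U
  1-simplices (12): PQ, PR, PS, PT, PU, QS, QT, RT, RU, ST, SU, TU
  2-simplices (6): PQT, PRT, PRU, PSU, QST, STU

Hence C_0 ≅ Z^6, C_1 ≅ Z^12, C_2 ≅ Z^6.

The boundary map ∂_1: C_1 → C_0 is given by ∂[p,q] = [q] − [p].
The resulting 6×12 matrix has rank 5, and its Smith normal form has invariant factors (1,1,1,1,1).

∂_2: C_2 → C_1 sends each 2-simplex [p,q,r] to [q,r] − [p,r] + [p,q]. For instance
  ∂PSU = SU − PU + PS,
  ∂PRU = RU − PU + PR.
As a 12×6 matrix over Z this has rank 6, with invariant factors (1,1,1,1,1,1).

Computing H_k = (kernel of ∂_k) / (image of ∂_{k+1}):

  H_0: rank C_0 − rank ∂_1 = 6 − 5 = 1, and the invariant factors of ∂_1 are all 1, so H_0 ≅ Z.
  H_1: rank ker ∂_1 − rank ∂_2 = (12 − 5) − 6 = 1, and the invariant factors of ∂_2 are all 1, so H_1 ≅ Z.
  H_2: rank ker ∂_2 − rank ∂_3 = (6 − 6) − 0 = 0, and there is no ∂_3, so H_2 ≅ 0.

As a check, the Euler characteristic is 6 − 12 + 6 = 0, which agrees with 1 − 1 + 0 = 0.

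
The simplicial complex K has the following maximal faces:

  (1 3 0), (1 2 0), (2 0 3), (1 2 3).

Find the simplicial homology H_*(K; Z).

K has 4 vertices, 6 edges, 4 triangles.
rank ∂_0 = 0, rank ∂_1 = 3 ⇒ b_0 = 4 − 0 − 3 = 1; all invariant factors of ∂_1 are 1 so no torsion. So H_0 = Z.
rank ∂_1 = 3, rank ∂_2 = 3 ⇒ b_1 = 6 − 3 − 3 = 0; all invariant factors of ∂_2 are 1 so no torsion. So H_1 = 0.
rank ∂_2 = 3, rank ∂_3 = 0 ⇒ b_2 = 4 − 3 − 0 = 1. So H_2 = Z.

H_0 ≅ Z,  H_1 = 0,  H_2 ≅ Z.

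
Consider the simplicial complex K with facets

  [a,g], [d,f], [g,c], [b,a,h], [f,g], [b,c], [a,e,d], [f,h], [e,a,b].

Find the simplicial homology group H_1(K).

We work with the vertex ordering a < b < c < d < e < f < g < h. The simplices of K, each written with vertices in increasing order, are:

  0-simplices (8): a, b, c, d, e, f, g, h
  1-simplices (13): ab, ad, ae, ag, ah, bc, be, bh, cg, de, df, fg, fh
  2-simplices (3): abe, abh, ade

Hence C_0 ≅ Z^8, C_1 ≅ Z^13, C_2 ≅ Z^3.

Boundary ∂_1: C_1 → C_0 sends each edge [p,q] (with p < q) to q − p.
The resulting 8×13 matrix has rank 7, and its Smith normal form has invariant factors (1,1,1,1,1,1,1).

The boundary map ∂_2: C_2 → C_1 sends each 2-simplex [p,q,r] to [q,r] − [p,r] + [p,q]. For instance
  ∂ade = de − ae + ad,
  ∂abh = bh − ah + ab.
The resulting 13×3 matrix has rank 3, and its Smith normal form has invariant factors (1,1,1).

Reading off H_k = ker ∂_k / im ∂_{k+1}:

  H_1: rank ker ∂_1 − rank ∂_2 = (13 − 7) − 3 = 3, and the invariant factors of ∂_2 are all 1, so H_1 = Z^3.

H_1 = Z^3.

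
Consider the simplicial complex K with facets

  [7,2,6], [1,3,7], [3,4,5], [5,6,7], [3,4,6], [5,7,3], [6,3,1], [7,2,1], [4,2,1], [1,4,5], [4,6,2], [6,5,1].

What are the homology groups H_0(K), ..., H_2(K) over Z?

We work with the vertex ordering 1 < 2 < 3 < 4 < 5 < 6 < 7. The simplices of K, each written with vertices in increasing order, are:

  0-simplices (7): [1], [2], [3], [4], [5], [6], [7]
  1-simplices (18): [1,2], [1,3], [1,4], [1,5], [1,6], [1,7], [2,4], [2,6], [2,7], [3,4], [3,5], [3,6], [3,7], [4,5], [4,6], [5,6], [5,7], [6,7]
  2-simplices (12): [1,2,4], [1,2,7], [1,3,6], [1,3,7], [1,4,5], [1,5,6], [2,4,6], [2,6,7], [3,4,5], [3,4,6], [3,5,7], [5,6,7]

giving chain groups C_0 ≅ Z^7, C_1 ≅ Z^18, C_2 ≅ Z^12.

The boundary map ∂_1: C_1 → C_0 sends each edge [p,q] (with p < q) to q − p. For instance
  ∂[1,3] = [3] − [1].
As a 7×18 matrix over Z this has rank 6, with invariant factors (1,1,1,1,1,1).

∂_2: C_2 → C_1 maps a triangle to the signed sum of its edges. For instance
  ∂[3,4,6] = [4,6] − [3,6] + [3,4],
  ∂[3,5,7] = [5,7] − [3,7] + [3,5].
The resulting 18×12 matrix has rank 12, and its Smith normal form has invariant factors (1,1,1,1,1,1,1,1,1,1,1,2).

From H_k ≅ ker(∂_k) / im(∂_{k+1}) we obtain:

  H_0: rank C_0 − rank ∂_1 = 7 − 6 = 1, and the invariant factors of ∂_1 are all 1, so H_0 = Z.
  H_1: rank ker ∂_1 − rank ∂_2 = (18 − 6) − 12 = 0, and ∂_2 has invariant factor 2 > 1, so H_1 = Z/2.
  H_2: rank ker ∂_2 − rank ∂_3 = (12 − 12) − 0 = 0, and there is no ∂_3, so H_2 = 0.

(K is a triangulation of the real projective plane RP^2.)

H_0 = Z,  H_1 = Z/2,  H_2 = 0.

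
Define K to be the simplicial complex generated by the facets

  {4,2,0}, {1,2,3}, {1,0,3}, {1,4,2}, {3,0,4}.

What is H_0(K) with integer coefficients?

H_0 = Z.

K has 5 vertices, 10 edges, 5 triangles.
rank ∂_0 = 0, rank ∂_1 = 4 ⇒ b_0 = 5 − 0 − 4 = 1; all invariant factors of ∂_1 are 1 so no torsion. So H_0 ≅ Z.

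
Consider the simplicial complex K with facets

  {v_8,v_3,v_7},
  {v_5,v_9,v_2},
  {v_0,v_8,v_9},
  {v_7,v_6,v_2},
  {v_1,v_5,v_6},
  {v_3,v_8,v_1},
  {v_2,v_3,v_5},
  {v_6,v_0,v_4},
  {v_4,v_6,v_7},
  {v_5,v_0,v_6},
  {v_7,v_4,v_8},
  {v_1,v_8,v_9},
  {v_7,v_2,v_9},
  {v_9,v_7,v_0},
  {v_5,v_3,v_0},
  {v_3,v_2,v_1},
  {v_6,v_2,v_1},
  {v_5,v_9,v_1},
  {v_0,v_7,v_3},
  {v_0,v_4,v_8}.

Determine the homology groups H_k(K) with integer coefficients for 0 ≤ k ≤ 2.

Order the vertices as v_0 < v_1 < v_2 < v_3 < v_4 < v_5 < v_6 < v_7 < v_8 < v_9. Listing each simplex with vertices in this order, K has dimension 2 with simplices:

  0-simplices (10): [v_0], [v_1], [v_2], [v_3], [v_4], [v_5], [v_6], [v_7], [v_8], [v_9]
  1-simplices (30): (30 of them)
  2-simplices (20): (20 of them)

giving chain groups C_0 ≅ Z^10, C_1 ≅ Z^30, C_2 ≅ Z^20.

The boundary map ∂_1: C_1 → C_0 maps an edge to its endpoints' difference, ∂[p,q] = q − p.
The 10×30 boundary matrix has rank 9 and Smith normal form diag(1,1,1,1,1,1,1,1,1).

The boundary map ∂_2: C_2 → C_1 acts by ∂[p,q,r] = [q,r] − [p,r] + [p,q]. For instance
  ∂[v_2,v_3,v_5] = [v_3,v_5] − [v_2,v_5] + [v_2,v_3],
  ∂[v_1,v_2,v_3] = [v_2,v_3] − [v_1,v_3] + [v_1,v_2].
The 30×20 boundary matrix has rank 20 and Smith normal form diag(1,1,1,1,1,1,1,1,1,1,1,1,1,1,1,1,1,1,1,2).

Reading off H_k = ker ∂_k / im ∂_{k+1}:

  H_0: rank C_0 − rank ∂_1 = 10 − 9 = 1, and the invariant factors of ∂_1 are all 1, so H_0 = Z.
  H_1: rank ker ∂_1 − rank ∂_2 = (30 − 9) − 20 = 1, and ∂_2 has invariant factor 2 > 1, so H_1 = Z ⊕ Z/2Z.
  H_2: rank ker ∂_2 − rank ∂_3 = (20 − 20) − 0 = 0, and there is no ∂_3, so H_2 = 0.

As a check, the Euler characteristic is 10 − 30 + 20 = 0, which agrees with 1 − 1 + 0 = 0.

H_0 ≅ Z,  H_1 ≅ Z ⊕ Z/2Z,  H_2 = 0.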